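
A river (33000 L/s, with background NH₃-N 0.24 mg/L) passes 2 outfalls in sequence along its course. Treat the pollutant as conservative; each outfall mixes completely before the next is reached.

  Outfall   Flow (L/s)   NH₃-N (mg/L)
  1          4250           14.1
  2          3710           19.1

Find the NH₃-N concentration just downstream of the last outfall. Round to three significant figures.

Outfall 1: combined Q = 37250 L/s; C = (33000·0.2400 + 4250·14.10)/37250 = 1.821 mg/L.
Outfall 2: combined Q = 40960 L/s; C = (37250·1.821 + 3710·19.10)/40960 = 3.386 mg/L.

3.39 mg/L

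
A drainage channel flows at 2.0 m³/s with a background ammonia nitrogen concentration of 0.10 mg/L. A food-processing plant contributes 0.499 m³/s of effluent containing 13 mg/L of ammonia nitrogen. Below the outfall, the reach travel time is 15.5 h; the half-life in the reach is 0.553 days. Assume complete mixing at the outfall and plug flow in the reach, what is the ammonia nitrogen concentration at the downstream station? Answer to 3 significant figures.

Flow-weighted average: C = (2.000·0.1000 + 0.4990·13.00) / 2.499 = 6.687/2.499 = 2.676 mg/L.
Half-life 0.553 d → k = ln 2 / 0.553 = 1.253 d⁻¹.
Applying C = C₀e^(−kt): 2.676 × 0.4451 = 1.191 mg/L.

1.19 mg/L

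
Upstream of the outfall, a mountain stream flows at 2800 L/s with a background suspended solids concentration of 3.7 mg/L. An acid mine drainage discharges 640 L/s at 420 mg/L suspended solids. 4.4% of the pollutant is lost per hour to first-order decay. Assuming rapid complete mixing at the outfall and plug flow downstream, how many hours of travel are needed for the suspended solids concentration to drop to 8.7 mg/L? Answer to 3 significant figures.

Mixed concentration C = ΣQC/ΣQ = (2800·3.700 + 640.0·420.0) / 3440 = 279200/3440 = 81.15 mg/L.
4.4%/h lost → k = −ln(1 − 0.044) = 0.04500 h⁻¹.
81.15·exp(−k·t) = 8.7 → t = ln(81.15/8.7)/k = 178600 s = 49.62 h.

49.6 h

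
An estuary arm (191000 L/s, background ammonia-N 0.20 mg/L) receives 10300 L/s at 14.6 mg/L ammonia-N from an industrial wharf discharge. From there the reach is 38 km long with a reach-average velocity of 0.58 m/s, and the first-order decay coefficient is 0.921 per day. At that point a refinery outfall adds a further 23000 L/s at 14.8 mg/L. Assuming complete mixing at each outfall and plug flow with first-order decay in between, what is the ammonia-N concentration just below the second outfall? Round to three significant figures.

1.94 mg/L

Flow-weighted average: C = (191000·0.2000 + 10300·14.60) / 201300 = 188600/201300 = 0.9368 mg/L; combined flow 201300 L/s.
Travel time t = 38·1000 / 0.58 = 65520 s = 18.20 h.
First-order decay: C = 0.9368·exp(−k·t) = 0.9368·0.4974 = 0.4660 mg/L.
At the second outfall, C = (201300·0.4660 + 23000·14.80) / (201300 + 23000) = 1.936 mg/L.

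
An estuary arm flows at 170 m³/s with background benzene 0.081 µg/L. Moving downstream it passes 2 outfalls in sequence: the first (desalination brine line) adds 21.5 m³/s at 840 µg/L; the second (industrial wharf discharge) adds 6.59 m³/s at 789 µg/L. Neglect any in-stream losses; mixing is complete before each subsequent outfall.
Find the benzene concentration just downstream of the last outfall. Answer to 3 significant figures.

After outfall 1: Q = 170.0 + 21.50 = 191.5 m³/s; C = (170.0·0.08100 + 21.50·840.0)/191.5 = 94.38 µg/L.
After outfall 2: Q = 191.5 + 6.590 = 198.1 m³/s; C = (191.5·94.38 + 6.590·789.0)/198.1 = 117.5 µg/L.

117 µg/L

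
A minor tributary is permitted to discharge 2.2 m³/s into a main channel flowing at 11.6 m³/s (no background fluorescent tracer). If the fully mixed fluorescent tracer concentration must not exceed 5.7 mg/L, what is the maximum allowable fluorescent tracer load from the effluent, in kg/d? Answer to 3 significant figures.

Mass balance at the limit: 11.60·0 + 2.200·Cₑ = 13.80·5.7 → Cₑ = 35.75 mg/L.
Load = 2.200 m³/s × 35.75 g/m³ × 86 400 s/d = 6796 kg/d.

6800 kg/d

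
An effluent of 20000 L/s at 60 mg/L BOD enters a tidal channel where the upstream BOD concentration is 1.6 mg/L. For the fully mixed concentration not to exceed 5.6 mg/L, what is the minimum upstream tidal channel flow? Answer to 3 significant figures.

272000 L/s

Set C_mix = 5.6: (Q·1.600 + 20000·60.00) / (Q + 20000) = 5.6
→ Q = 20000·(60.00 − 5.6)/(5.6 − 1.600) = 272000 L/s.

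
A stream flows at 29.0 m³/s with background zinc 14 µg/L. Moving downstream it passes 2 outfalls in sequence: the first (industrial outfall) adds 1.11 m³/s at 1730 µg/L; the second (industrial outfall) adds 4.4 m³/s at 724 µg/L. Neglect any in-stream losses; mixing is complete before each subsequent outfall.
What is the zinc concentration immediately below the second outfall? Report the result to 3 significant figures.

160 µg/L

Outfall 1: combined Q = 30.11 m³/s; C = (29.00·14.00 + 1.110·1730)/30.11 = 77.26 µg/L.
Outfall 2: combined Q = 34.51 m³/s; C = (30.11·77.26 + 4.400·724.0)/34.51 = 159.7 µg/L.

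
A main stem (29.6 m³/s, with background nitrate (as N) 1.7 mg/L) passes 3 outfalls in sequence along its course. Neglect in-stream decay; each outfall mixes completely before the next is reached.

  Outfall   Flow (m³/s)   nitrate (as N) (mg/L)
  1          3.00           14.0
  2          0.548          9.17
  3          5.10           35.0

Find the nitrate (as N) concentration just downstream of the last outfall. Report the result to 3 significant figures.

After outfall 1: Q = 29.60 + 3.000 = 32.60 m³/s; C = (29.60·1.700 + 3.000·14.00)/32.60 = 2.832 mg/L.
After outfall 2: Q = 32.60 + 0.5480 = 33.15 m³/s; C = (32.60·2.832 + 0.5480·9.170)/33.15 = 2.937 mg/L.
After outfall 3: Q = 33.15 + 5.100 = 38.25 m³/s; C = (33.15·2.937 + 5.100·35.00)/38.25 = 7.212 mg/L.

7.21 mg/L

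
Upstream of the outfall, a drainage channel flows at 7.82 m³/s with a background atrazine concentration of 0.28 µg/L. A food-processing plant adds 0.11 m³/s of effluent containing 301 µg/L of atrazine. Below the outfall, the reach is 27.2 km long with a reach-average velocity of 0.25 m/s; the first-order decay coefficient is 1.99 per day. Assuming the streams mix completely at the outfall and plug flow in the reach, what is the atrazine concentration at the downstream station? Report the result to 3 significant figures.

0.363 µg/L

After mixing, C = (7.820·0.2800 + 0.1100·301.0) / 7.930 = 35.30/7.930 = 4.451 µg/L.
Travel time t = 27.2·1000 / 0.25 = 108800 s = 30.22 h.
First-order decay: C = 4.451·exp(−k·t) = 4.451·0.08160 = 0.3632 µg/L.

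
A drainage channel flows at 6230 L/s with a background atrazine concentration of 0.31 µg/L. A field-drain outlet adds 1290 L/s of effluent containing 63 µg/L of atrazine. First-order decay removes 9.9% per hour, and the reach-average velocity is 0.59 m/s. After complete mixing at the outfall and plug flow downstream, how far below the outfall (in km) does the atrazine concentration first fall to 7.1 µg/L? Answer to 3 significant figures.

Flow-weighted average: C = (6230·0.3100 + 1290·63.00) / 7520 = 83200/7520 = 11.06 µg/L.
9.9%/h lost → k = −ln(1 − 0.099) = 0.1043 h⁻¹.
Set 11.06·exp(−k·t) = 7.1 → t = ln(11.06/7.1)/k = 15320 s = 4.255 h.
Distance = v·t = 0.59·15320 = 9038 m = 9.038 km.

9.04 km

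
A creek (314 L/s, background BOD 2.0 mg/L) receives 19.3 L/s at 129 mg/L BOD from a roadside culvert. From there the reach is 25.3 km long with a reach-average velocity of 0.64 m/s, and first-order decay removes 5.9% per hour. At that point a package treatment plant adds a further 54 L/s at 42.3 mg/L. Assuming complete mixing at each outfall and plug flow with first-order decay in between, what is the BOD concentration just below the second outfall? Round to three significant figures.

10.0 mg/L

Mixed concentration C = ΣQC/ΣQ = (314.0·2.000 + 19.30·129.0) / 333.3 = 3118/333.3 = 9.354 mg/L; combined flow 333.3 L/s.
Travel time t = 25.3·1000 / 0.64 = 39530 s = 10.98 h.
5.9%/h lost → k = −ln(1 − 0.059) = 0.06081 h⁻¹.
Applying C = C₀e^(−kt): 9.354 × 0.5128 = 4.797 mg/L.
At the second outfall, C = (333.3·4.797 + 54.00·42.30) / (333.3 + 54.00) = 10.03 mg/L.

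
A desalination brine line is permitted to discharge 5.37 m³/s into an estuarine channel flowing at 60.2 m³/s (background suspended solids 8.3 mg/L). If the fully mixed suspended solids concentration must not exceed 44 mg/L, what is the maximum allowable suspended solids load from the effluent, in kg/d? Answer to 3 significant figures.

Mass balance at the limit: 60.20·8.300 + 5.370·Cₑ = 65.57·44 → Cₑ = 444.2 mg/L.
Load = 5.370 m³/s × 444.2 g/m³ × 86 400 s/d = 206100 kg/d.

206000 kg/d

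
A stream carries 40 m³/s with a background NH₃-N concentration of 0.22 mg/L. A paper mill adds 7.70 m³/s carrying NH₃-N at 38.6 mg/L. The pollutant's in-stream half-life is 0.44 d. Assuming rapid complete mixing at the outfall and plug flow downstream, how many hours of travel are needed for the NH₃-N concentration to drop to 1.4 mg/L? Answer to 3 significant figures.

After mixing, C = (40.00·0.2200 + 7.700·38.60) / 47.70 = 306.0/47.70 = 6.416 mg/L.
Half-life 0.44 d → k = ln 2 / 0.44 = 1.575 d⁻¹.
6.416·exp(−k·t) = 1.4 → t = ln(6.416/1.4)/k = 83490 s = 23.19 h.

23.2 h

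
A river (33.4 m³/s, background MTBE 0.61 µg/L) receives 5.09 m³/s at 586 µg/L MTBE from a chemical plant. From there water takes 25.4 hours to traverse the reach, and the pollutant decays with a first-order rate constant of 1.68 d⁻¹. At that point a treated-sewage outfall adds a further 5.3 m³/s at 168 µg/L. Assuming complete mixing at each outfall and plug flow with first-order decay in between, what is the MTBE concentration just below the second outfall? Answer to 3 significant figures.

31.9 µg/L

Conservation of mass: C = (33.40·0.6100 + 5.090·586.0) / 38.49 = 3003/38.49 = 78.02 µg/L; combined flow 38.49 m³/s.
First-order decay: C = 78.02·exp(−k·t) = 78.02·0.1690 = 13.18 µg/L.
At the second outfall, C = (38.49·13.18 + 5.300·168.0) / (38.49 + 5.300) = 31.92 µg/L.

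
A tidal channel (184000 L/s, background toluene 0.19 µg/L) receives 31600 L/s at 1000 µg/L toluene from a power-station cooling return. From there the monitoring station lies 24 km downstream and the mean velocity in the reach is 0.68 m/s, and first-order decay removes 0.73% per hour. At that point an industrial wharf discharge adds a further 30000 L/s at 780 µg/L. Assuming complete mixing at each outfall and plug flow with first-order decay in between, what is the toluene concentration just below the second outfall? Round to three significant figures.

215 µg/L

Conservation of mass: C = (184000·0.1900 + 31600·1000) / 215600 = 31630000/215600 = 146.7 µg/L; combined flow 215600 L/s.
Travel time t = 24·1000 / 0.68 = 35290 s = 9.804 h.
0.73%/h lost → k = −ln(1 − 0.0073) = 0.007327 h⁻¹.
After decay, C = 146.7 × e^(−kt) = 146.7 × 0.9307 = 136.6 µg/L.
Second outfall: C = (215600·136.6 + 30000·780.0)/245600 = 215.2 µg/L.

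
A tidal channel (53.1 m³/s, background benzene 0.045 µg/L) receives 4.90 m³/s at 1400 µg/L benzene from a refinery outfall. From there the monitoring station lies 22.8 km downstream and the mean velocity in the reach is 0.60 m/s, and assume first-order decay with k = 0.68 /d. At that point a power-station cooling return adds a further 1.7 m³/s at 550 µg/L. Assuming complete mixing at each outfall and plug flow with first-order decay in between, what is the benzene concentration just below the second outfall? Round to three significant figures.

After mixing, C = (53.10·0.04500 + 4.900·1400) / 58.00 = 6862/58.00 = 118.3 µg/L; combined flow 58.00 m³/s.
Travel time t = 22.8·1000 / 0.60 = 38000 s = 10.56 h.
After decay, C = 118.3 × e^(−kt) = 118.3 × 0.7415 = 87.73 µg/L.
Second outfall: C = (58.00·87.73 + 1.700·550.0)/59.70 = 100.9 µg/L.

101 µg/L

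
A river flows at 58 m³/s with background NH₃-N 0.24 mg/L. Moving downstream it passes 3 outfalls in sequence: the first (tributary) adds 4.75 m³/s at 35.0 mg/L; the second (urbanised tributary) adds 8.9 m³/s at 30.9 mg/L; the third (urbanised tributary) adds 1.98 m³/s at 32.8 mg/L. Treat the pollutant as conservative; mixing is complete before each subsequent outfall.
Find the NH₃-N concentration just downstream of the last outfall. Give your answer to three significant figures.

Below outfall 1: Q → 62.75 m³/s, C = (58.00·0.2400 + 4.750·35.00)/62.75 = 2.871 mg/L.
Below outfall 2: Q → 71.65 m³/s, C = (62.75·2.871 + 8.900·30.90)/71.65 = 6.353 mg/L.
Below outfall 3: Q → 73.63 m³/s, C = (71.65·6.353 + 1.980·32.80)/73.63 = 7.064 mg/L.

7.06 mg/L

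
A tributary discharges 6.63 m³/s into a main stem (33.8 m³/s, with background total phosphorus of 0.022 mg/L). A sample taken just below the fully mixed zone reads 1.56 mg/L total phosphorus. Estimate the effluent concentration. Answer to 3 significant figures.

Mass balance: 33.80·0.02200 + 6.630·Cₑ = 40.43·1.560
→ Cₑ = (40.43·1.560 − 33.80·0.02200) / 6.630 = 9.401 mg/L.

9.40 mg/L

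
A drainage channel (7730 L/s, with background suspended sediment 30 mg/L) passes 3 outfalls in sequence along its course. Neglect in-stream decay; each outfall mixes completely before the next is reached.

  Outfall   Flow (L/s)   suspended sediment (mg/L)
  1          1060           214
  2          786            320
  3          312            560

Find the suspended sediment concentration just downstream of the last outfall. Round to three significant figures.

Outfall 1: combined Q = 8790 L/s; C = (7730·30.00 + 1060·214.0)/8790 = 52.19 mg/L.
Outfall 2: combined Q = 9576 L/s; C = (8790·52.19 + 786.0·320.0)/9576 = 74.17 mg/L.
Outfall 3: combined Q = 9888 L/s; C = (9576·74.17 + 312.0·560.0)/9888 = 89.50 mg/L.

89.5 mg/L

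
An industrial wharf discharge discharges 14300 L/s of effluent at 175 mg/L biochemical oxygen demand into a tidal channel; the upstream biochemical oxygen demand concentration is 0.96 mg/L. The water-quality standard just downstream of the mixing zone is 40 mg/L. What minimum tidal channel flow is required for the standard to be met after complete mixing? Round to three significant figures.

49400 L/s

Set C_mix = 40: (Q·0.9600 + 14300·175.0) / (Q + 14300) = 40
→ Q = 14300·(175.0 − 40)/(40 − 0.9600) = 49450 L/s.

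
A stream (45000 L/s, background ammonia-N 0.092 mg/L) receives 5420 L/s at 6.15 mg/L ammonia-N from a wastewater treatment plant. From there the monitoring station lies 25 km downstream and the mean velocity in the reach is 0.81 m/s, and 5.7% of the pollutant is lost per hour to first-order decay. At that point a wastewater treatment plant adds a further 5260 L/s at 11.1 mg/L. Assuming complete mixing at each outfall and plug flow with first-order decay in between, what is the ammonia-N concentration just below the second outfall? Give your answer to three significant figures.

1.46 mg/L

Flow-weighted average: C = (45000·0.09200 + 5420·6.150) / 50420 = 37470/50420 = 0.7432 mg/L; combined flow 50420 L/s.
Travel time t = 25·1000 / 0.81 = 30860 s = 8.573 h.
5.7%/h lost → k = −ln(1 − 0.057) = 0.05869 h⁻¹.
Decay over the reach: 0.7432·exp(−kt) = 0.7432·0.6046 = 0.4494 mg/L.
At the second outfall, C = (50420·0.4494 + 5260·11.10) / (50420 + 5260) = 1.456 mg/L.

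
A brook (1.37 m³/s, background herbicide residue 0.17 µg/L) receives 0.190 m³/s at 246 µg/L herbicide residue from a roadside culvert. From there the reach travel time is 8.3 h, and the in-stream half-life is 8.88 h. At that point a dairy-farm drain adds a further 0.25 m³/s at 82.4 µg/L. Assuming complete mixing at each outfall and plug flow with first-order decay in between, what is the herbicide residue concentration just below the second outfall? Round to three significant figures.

After mixing, C = (1.370·0.1700 + 0.1900·246.0) / 1.560 = 46.97/1.560 = 30.11 µg/L; combined flow 1.560 m³/s.
Half-life 8.88 h → k = ln 2 / 8.88 = 0.07806 h⁻¹ = 1.873 d⁻¹.
First-order decay: C = 30.11·exp(−k·t) = 30.11·0.5232 = 15.75 µg/L.
Second outfall: C = (1.560·15.75 + 0.2500·82.40)/1.810 = 24.96 µg/L.

25.0 µg/L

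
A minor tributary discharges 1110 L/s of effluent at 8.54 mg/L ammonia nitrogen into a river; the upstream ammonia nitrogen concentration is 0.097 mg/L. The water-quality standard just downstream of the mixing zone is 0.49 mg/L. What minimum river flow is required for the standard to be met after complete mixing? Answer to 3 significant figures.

Set C_mix = 0.49: (Q·0.09700 + 1110·8.540) / (Q + 1110) = 0.49
→ Q = 1110·(8.540 − 0.49)/(0.49 − 0.09700) = 22740 L/s.

22700 L/s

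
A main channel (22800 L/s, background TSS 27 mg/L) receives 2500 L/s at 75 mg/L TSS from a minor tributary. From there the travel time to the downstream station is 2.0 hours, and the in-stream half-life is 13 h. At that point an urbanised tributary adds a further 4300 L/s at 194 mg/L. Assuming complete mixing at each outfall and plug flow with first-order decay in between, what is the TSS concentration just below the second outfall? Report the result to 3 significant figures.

Mixed concentration C = ΣQC/ΣQ = (22800·27.00 + 2500·75.00) / 25300 = 803100/25300 = 31.74 mg/L; combined flow 25300 L/s.
Half-life 13 h → k = ln 2 / 13 = 0.05332 h⁻¹ = 1.280 d⁻¹.
Decay over the reach: 31.74·exp(−kt) = 31.74·0.8989 = 28.53 mg/L.
At the second outfall, C = (25300·28.53 + 4300·194.0) / (25300 + 4300) = 52.57 mg/L.

52.6 mg/L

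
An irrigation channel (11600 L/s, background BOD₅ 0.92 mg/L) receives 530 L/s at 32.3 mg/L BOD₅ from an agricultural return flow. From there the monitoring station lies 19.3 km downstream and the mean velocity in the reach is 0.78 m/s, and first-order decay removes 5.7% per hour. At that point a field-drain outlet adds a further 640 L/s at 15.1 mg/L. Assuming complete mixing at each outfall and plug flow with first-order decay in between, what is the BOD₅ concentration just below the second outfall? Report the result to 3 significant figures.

Mass balance: C = (11600·0.9200 + 530.0·32.30) / 12130 = 27790/12130 = 2.291 mg/L; combined flow 12130 L/s.
Travel time t = 19.3·1000 / 0.78 = 24740 s = 6.873 h.
5.7%/h lost → k = −ln(1 − 0.057) = 0.05869 h⁻¹.
Applying C = C₀e^(−kt): 2.291 × 0.6681 = 1.531 mg/L.
Second outfall: C = (12130·1.531 + 640.0·15.10)/12770 = 2.211 mg/L.

2.21 mg/L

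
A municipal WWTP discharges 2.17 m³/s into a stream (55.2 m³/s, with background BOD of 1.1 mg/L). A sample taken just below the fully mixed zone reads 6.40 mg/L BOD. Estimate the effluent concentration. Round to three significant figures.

Mass balance: 55.20·1.100 + 2.170·Cₑ = 57.37·6.400
→ Cₑ = (57.37·6.400 − 55.20·1.100) / 2.170 = 141.2 mg/L.

141 mg/L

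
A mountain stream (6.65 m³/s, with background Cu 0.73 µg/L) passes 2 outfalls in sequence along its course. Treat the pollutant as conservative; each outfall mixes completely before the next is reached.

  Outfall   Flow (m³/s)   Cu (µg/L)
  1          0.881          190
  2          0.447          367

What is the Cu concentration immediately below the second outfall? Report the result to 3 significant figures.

42.2 µg/L

After outfall 1: Q = 6.650 + 0.8810 = 7.531 m³/s; C = (6.650·0.7300 + 0.8810·190.0)/7.531 = 22.87 µg/L.
After outfall 2: Q = 7.531 + 0.4470 = 7.978 m³/s; C = (7.531·22.87 + 0.4470·367.0)/7.978 = 42.15 µg/L.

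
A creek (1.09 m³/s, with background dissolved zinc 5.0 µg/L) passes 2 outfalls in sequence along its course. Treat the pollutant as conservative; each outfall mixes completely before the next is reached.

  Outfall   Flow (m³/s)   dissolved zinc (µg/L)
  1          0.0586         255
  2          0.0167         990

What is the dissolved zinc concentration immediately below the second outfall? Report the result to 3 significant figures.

Below outfall 1: Q → 1.149 m³/s, C = (1.090·5.000 + 0.05860·255.0)/1.149 = 17.75 µg/L.
Below outfall 2: Q → 1.165 m³/s, C = (1.149·17.75 + 0.01670·990.0)/1.165 = 31.69 µg/L.

31.7 µg/L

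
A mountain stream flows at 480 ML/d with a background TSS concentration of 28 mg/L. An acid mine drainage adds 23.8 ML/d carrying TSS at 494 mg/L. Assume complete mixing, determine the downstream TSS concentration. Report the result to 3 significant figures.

50.0 mg/L

After mixing, C = (480.0·28.00 + 23.80·494.0) / 503.8 = 25200/503.8 = 50.01 mg/L.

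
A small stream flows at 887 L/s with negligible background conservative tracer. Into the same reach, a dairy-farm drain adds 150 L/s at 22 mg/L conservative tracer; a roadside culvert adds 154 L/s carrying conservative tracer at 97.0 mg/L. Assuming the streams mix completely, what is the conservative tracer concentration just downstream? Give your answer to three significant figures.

Mixed concentration C = ΣQC/ΣQ = (887.0·0 + 150.0·22.00 + 154.0·97.00) / 1191 = 18240/1191 = 15.31 mg/L.

15.3 mg/L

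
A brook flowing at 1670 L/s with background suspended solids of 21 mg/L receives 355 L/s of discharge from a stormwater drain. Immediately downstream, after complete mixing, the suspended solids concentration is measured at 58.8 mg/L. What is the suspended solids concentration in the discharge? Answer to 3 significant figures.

Mass balance: 1670·21.00 + 355.0·Cₑ = 2025·58.80
→ Cₑ = (2025·58.80 − 1670·21.00) / 355.0 = 236.6 mg/L.

237 mg/L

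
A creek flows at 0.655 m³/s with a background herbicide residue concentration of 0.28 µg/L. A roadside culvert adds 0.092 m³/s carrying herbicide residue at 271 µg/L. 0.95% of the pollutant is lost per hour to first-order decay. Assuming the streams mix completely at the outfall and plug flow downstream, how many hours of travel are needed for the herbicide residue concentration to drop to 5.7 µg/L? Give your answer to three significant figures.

186 h

Mass balance: C = (0.6550·0.2800 + 0.09200·271.0) / 0.7470 = 25.12/0.7470 = 33.62 µg/L.
0.95%/h lost → k = −ln(1 − 0.0095) = 0.009545 h⁻¹.
33.62·exp(−k·t) = 5.7 → t = ln(33.62/5.7)/k = 669300 s = 185.9 h.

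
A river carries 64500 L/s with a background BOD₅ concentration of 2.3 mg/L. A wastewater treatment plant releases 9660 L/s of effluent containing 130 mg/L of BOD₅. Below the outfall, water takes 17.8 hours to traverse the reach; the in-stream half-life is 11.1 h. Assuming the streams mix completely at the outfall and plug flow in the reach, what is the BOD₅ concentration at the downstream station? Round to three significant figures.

6.23 mg/L

Mass balance: C = (64500·2.300 + 9660·130.0) / 74160 = 1404000/74160 = 18.93 mg/L.
Half-life 11.1 h → k = ln 2 / 11.1 = 0.06245 h⁻¹ = 1.499 d⁻¹.
Applying C = C₀e^(−kt): 18.93 × 0.3291 = 6.230 mg/L.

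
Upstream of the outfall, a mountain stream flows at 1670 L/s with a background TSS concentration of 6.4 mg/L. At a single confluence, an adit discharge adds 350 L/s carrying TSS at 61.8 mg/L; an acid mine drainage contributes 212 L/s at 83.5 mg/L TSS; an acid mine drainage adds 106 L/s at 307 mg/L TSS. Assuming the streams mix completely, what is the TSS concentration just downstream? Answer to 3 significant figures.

35.3 mg/L

Flow-weighted average: C = (1670·6.400 + 350.0·61.80 + 212.0·83.50 + 106.0·307.0) / 2338 = 82560/2338 = 35.31 mg/L.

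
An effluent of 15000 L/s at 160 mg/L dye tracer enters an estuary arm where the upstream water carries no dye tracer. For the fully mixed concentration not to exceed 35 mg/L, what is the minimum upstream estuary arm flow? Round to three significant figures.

53600 L/s

Set C_mix = 35: (Q·0 + 15000·160.0) / (Q + 15000) = 35
→ Q = 15000·(160.0 − 35)/(35 − 0) = 53570 L/s.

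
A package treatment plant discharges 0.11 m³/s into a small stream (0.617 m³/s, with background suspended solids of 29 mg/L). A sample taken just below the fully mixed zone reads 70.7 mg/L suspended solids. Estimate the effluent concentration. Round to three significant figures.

Mass balance: 0.6170·29.00 + 0.1100·Cₑ = 0.7270·70.70
→ Cₑ = (0.7270·70.70 − 0.6170·29.00) / 0.1100 = 304.6 mg/L.

305 mg/L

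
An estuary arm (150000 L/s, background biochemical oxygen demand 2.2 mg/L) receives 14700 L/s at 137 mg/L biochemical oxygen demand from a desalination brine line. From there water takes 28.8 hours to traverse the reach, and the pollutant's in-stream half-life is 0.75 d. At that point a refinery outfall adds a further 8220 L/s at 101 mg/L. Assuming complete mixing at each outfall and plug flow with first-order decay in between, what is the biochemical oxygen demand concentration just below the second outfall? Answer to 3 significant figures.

9.27 mg/L

After mixing, C = (150000·2.200 + 14700·137.0) / 164700 = 2344000/164700 = 14.23 mg/L; combined flow 164700 L/s.
Half-life 0.75 d → k = ln 2 / 0.75 = 0.9242 d⁻¹.
Decay over the reach: 14.23·exp(−kt) = 14.23·0.3299 = 4.695 mg/L.
At the second outfall, C = (164700·4.695 + 8220·101.0) / (164700 + 8220) = 9.273 mg/L.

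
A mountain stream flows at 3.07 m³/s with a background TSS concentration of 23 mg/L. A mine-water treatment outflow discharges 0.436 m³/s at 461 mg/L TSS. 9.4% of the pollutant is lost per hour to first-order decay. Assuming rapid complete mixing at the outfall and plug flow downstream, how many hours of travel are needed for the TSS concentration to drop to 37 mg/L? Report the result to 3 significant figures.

Flow-weighted average: C = (3.070·23.00 + 0.4360·461.0) / 3.506 = 271.6/3.506 = 77.47 mg/L.
9.4%/h lost → k = −ln(1 − 0.094) = 0.09872 h⁻¹.
77.47·exp(−k·t) = 37 → t = ln(77.47/37)/k = 26950 s = 7.486 h.

7.49 h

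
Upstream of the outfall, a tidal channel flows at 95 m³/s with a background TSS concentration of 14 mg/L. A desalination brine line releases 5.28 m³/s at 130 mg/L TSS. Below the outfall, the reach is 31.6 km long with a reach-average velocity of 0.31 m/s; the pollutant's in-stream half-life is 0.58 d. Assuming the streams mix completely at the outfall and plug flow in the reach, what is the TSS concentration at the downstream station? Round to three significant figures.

4.91 mg/L

Mixed concentration C = ΣQC/ΣQ = (95.00·14.00 + 5.280·130.0) / 100.3 = 2016/100.3 = 20.11 mg/L.
Travel time t = 31.6·1000 / 0.31 = 101900 s = 28.32 h.
Half-life 0.58 d → k = ln 2 / 0.58 = 1.195 d⁻¹.
Applying C = C₀e^(−kt): 20.11 × 0.2442 = 4.909 mg/L.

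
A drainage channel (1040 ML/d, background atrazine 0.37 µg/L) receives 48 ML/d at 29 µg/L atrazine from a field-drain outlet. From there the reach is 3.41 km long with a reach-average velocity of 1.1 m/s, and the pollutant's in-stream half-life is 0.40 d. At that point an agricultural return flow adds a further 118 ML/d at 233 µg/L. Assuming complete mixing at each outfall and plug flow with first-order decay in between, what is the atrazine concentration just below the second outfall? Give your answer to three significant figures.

24.2 µg/L

After mixing, C = (1040·0.3700 + 48.00·29.00) / 1088 = 1777/1088 = 1.633 µg/L; combined flow 1088 ML/d.
Travel time t = 3.41·1000 / 1.1 = 3100 s = 0.8611 h.
Half-life 0.40 d → k = ln 2 / 0.40 = 1.733 d⁻¹.
Decay over the reach: 1.633·exp(−kt) = 1.633·0.9397 = 1.535 µg/L.
Second outfall: C = (1088·1.535 + 118.0·233.0)/1206 = 24.18 µg/L.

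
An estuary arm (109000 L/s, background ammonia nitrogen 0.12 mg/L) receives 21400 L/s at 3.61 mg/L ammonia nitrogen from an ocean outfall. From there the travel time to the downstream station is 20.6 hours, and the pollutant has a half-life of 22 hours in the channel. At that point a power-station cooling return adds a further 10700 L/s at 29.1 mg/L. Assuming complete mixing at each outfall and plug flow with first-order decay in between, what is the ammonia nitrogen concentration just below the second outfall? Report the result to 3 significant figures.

After mixing, C = (109000·0.1200 + 21400·3.610) / 130400 = 90330/130400 = 0.6927 mg/L; combined flow 130400 L/s.
Half-life 22 h → k = ln 2 / 22 = 0.03151 h⁻¹ = 0.7562 d⁻¹.
After decay, C = 0.6927 × e^(−kt) = 0.6927 × 0.5225 = 0.3620 mg/L.
At the second outfall, C = (130400·0.3620 + 10700·29.10) / (130400 + 10700) = 2.541 mg/L.

2.54 mg/L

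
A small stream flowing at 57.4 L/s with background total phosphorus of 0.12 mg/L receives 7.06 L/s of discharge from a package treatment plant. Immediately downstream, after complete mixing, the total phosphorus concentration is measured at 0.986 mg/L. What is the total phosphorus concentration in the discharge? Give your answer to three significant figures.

8.03 mg/L

Mass balance: 57.40·0.1200 + 7.060·Cₑ = 64.46·0.9860
→ Cₑ = (64.46·0.9860 − 57.40·0.1200) / 7.060 = 8.027 mg/L.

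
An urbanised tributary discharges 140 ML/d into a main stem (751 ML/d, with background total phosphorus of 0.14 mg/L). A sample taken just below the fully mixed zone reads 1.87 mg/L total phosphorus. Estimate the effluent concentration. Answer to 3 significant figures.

Mass balance: 751.0·0.1400 + 140.0·Cₑ = 891.0·1.870
→ Cₑ = (891.0·1.870 − 751.0·0.1400) / 140.0 = 11.15 mg/L.

11.2 mg/L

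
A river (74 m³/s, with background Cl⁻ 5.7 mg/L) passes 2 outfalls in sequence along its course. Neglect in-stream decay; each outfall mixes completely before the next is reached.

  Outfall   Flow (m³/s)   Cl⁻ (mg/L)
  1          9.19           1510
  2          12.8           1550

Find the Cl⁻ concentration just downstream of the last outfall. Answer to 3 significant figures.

356 mg/L

After outfall 1: Q = 74.00 + 9.190 = 83.19 m³/s; C = (74.00·5.700 + 9.190·1510)/83.19 = 171.9 mg/L.
After outfall 2: Q = 83.19 + 12.80 = 95.99 m³/s; C = (83.19·171.9 + 12.80·1550)/95.99 = 355.6 mg/L.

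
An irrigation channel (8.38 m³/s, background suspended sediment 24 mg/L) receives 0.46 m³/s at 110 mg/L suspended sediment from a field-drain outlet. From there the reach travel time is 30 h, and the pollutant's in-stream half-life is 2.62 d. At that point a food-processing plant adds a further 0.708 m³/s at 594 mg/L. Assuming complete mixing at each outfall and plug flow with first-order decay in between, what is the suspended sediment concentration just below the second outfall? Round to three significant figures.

63.0 mg/L

Conservation of mass: C = (8.380·24.00 + 0.4600·110.0) / 8.840 = 251.7/8.840 = 28.48 mg/L; combined flow 8.840 m³/s.
Half-life 2.62 d → k = ln 2 / 2.62 = 0.2646 d⁻¹.
After decay, C = 28.48 × e^(−kt) = 28.48 × 0.7184 = 20.46 mg/L.
At the second outfall, C = (8.840·20.46 + 0.7080·594.0) / (8.840 + 0.7080) = 62.99 mg/L.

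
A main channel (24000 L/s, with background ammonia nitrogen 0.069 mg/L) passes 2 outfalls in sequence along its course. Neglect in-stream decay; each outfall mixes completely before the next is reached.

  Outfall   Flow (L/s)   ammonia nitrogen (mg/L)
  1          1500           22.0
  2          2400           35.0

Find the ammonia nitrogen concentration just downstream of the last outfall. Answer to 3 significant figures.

4.25 mg/L

Below outfall 1: Q → 25500 L/s, C = (24000·0.06900 + 1500·22.00)/25500 = 1.359 mg/L.
Below outfall 2: Q → 27900 L/s, C = (25500·1.359 + 2400·35.00)/27900 = 4.253 mg/L.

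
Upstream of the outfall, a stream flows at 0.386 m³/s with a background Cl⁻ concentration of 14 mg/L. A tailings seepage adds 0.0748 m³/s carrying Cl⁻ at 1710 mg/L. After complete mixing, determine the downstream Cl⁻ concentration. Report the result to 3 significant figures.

Flow-weighted average: C = (0.3860·14.00 + 0.07480·1710) / 0.4608 = 133.3/0.4608 = 289.3 mg/L.

289 mg/L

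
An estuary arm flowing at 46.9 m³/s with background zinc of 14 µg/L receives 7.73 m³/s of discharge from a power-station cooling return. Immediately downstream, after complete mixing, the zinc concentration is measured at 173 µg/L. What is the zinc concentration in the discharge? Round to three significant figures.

1140 µg/L

Mass balance: 46.90·14.00 + 7.730·Cₑ = 54.63·173.0
→ Cₑ = (54.63·173.0 − 46.90·14.00) / 7.730 = 1138 µg/L.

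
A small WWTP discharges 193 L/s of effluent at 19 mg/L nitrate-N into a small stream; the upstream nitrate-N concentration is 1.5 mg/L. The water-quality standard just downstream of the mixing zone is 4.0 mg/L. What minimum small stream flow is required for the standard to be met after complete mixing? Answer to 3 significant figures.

Set C_mix = 4.0: (Q·1.500 + 193.0·19.00) / (Q + 193.0) = 4.0
→ Q = 193.0·(19.00 − 4.0)/(4.0 − 1.500) = 1158 L/s.

1160 L/s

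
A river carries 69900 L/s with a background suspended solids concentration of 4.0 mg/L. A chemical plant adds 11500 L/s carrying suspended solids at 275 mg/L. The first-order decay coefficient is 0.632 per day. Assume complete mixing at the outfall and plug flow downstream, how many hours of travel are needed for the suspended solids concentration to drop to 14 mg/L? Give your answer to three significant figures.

42.0 h

Conservation of mass: C = (69900·4.000 + 11500·275.0) / 81400 = 3442000/81400 = 42.29 mg/L.
42.29·exp(−k·t) = 14 → t = ln(42.29/14)/k = 151100 s = 41.98 h.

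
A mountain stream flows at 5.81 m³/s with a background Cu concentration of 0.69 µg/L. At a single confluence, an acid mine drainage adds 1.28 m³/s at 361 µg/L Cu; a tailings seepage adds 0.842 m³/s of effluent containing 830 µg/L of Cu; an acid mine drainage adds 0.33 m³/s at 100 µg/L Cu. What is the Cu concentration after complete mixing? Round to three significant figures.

Mixed concentration C = ΣQC/ΣQ = (5.810·0.6900 + 1.280·361.0 + 0.8420·830.0 + 0.3300·100.0) / 8.262 = 1198/8.262 = 145.0 µg/L.

145 µg/L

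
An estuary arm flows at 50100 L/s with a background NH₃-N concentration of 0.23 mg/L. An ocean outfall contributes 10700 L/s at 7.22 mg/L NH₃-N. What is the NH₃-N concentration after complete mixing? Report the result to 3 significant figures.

1.46 mg/L

After mixing, C = (50100·0.2300 + 10700·7.220) / 60800 = 88780/60800 = 1.460 mg/L.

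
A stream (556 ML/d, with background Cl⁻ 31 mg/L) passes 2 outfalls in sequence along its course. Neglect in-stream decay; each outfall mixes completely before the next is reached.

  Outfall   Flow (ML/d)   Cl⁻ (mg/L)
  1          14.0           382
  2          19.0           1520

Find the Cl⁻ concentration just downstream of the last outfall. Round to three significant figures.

Outfall 1: combined Q = 570.0 ML/d; C = (556.0·31.00 + 14.00·382.0)/570.0 = 39.62 mg/L.
Outfall 2: combined Q = 589.0 ML/d; C = (570.0·39.62 + 19.00·1520)/589.0 = 87.38 mg/L.

87.4 mg/L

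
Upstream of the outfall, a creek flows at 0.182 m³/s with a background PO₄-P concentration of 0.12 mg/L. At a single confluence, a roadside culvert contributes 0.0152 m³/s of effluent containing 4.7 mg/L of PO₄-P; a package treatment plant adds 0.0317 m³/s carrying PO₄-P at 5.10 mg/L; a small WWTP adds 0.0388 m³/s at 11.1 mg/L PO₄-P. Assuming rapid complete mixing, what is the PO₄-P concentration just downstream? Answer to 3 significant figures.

2.56 mg/L

Mixed concentration C = ΣQC/ΣQ = (0.1820·0.1200 + 0.01520·4.700 + 0.03170·5.100 + 0.03880·11.10) / 0.2677 = 0.6856/0.2677 = 2.561 mg/L.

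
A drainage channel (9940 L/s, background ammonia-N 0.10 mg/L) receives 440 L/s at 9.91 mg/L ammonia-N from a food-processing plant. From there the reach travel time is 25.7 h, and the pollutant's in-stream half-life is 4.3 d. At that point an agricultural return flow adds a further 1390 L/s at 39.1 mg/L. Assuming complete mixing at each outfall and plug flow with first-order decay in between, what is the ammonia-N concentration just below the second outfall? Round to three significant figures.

5.00 mg/L

Mixed concentration C = ΣQC/ΣQ = (9940·0.1000 + 440.0·9.910) / 10380 = 5354/10380 = 0.5158 mg/L; combined flow 10380 L/s.
Half-life 4.3 d → k = ln 2 / 4.3 = 0.1612 d⁻¹.
Decay over the reach: 0.5158·exp(−kt) = 0.5158·0.8415 = 0.4341 mg/L.
At the second outfall, C = (10380·0.4341 + 1390·39.10) / (10380 + 1390) = 5.000 mg/L.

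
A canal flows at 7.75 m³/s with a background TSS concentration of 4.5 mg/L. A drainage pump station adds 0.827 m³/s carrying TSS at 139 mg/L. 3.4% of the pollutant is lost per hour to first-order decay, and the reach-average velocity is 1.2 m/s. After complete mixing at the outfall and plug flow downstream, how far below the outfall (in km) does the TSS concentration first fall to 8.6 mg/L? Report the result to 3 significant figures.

88.5 km

Mixed concentration C = ΣQC/ΣQ = (7.750·4.500 + 0.8270·139.0) / 8.577 = 149.8/8.577 = 17.47 mg/L.
3.4%/h lost → k = −ln(1 − 0.034) = 0.03459 h⁻¹.
Set 17.47·exp(−k·t) = 8.6 → t = ln(17.47/8.6)/k = 73750 s = 20.49 h.
Distance = v·t = 1.2·73750 = 88500 m = 88.50 km.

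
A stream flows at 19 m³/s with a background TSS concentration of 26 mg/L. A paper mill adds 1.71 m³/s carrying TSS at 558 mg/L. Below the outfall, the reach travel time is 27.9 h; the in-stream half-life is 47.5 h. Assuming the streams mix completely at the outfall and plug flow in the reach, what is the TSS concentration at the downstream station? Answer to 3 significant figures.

46.5 mg/L

Flow-weighted average: C = (19.00·26.00 + 1.710·558.0) / 20.71 = 1448/20.71 = 69.93 mg/L.
Half-life 47.5 h → k = ln 2 / 47.5 = 0.01459 h⁻¹ = 0.3502 d⁻¹.
After decay, C = 69.93 × e^(−kt) = 69.93 × 0.6656 = 46.54 mg/L.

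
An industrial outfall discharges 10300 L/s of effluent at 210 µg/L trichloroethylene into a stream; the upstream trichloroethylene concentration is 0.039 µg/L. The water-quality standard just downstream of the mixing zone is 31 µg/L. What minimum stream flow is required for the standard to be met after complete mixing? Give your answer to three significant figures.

59500 L/s

Set C_mix = 31: (Q·0.03900 + 10300·210.0) / (Q + 10300) = 31
→ Q = 10300·(210.0 − 31)/(31 − 0.03900) = 59550 L/s.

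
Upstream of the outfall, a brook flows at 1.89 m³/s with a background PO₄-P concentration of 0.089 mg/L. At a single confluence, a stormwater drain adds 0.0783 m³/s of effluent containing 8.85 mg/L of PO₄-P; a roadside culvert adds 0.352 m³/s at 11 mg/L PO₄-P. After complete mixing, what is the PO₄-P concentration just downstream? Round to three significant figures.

Conservation of mass: C = (1.890·0.08900 + 0.07830·8.850 + 0.3520·11.00) / 2.320 = 4.733/2.320 = 2.040 mg/L.

2.04 mg/L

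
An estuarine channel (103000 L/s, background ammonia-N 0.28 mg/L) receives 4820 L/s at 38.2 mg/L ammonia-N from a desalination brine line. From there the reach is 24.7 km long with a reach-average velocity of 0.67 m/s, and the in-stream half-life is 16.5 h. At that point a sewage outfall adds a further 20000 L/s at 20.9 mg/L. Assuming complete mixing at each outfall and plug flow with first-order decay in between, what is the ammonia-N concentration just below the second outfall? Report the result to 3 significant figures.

Flow-weighted average: C = (103000·0.2800 + 4820·38.20) / 107800 = 213000/107800 = 1.975 mg/L; combined flow 107800 L/s.
Travel time t = 24.7·1000 / 0.67 = 36870 s = 10.24 h.
Half-life 16.5 h → k = ln 2 / 16.5 = 0.04201 h⁻¹ = 1.008 d⁻¹.
After decay, C = 1.975 × e^(−kt) = 1.975 × 0.6504 = 1.285 mg/L.
At the second outfall, C = (107800·1.285 + 20000·20.90) / (107800 + 20000) = 4.354 mg/L.

4.35 mg/L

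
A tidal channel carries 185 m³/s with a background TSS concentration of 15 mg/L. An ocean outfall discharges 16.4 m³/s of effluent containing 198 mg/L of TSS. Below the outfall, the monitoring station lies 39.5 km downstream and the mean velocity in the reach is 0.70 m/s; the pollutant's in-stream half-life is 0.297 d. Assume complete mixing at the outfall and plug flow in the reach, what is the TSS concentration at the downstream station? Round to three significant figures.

6.51 mg/L

After mixing, C = (185.0·15.00 + 16.40·198.0) / 201.4 = 6022/201.4 = 29.90 mg/L.
Travel time t = 39.5·1000 / 0.70 = 56430 s = 15.67 h.
Half-life 0.297 d → k = ln 2 / 0.297 = 2.334 d⁻¹.
Decay over the reach: 29.90·exp(−kt) = 29.90·0.2178 = 6.512 mg/L.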